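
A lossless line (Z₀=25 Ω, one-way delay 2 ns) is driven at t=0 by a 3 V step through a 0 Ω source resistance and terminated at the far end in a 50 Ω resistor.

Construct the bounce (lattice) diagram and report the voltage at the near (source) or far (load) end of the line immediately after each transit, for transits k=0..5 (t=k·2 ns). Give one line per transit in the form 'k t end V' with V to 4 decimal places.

0 0 source 3.0000
1 2 load 4.0000
2 4 source 3.0000
3 6 load 2.6667
4 8 source 3.0000
5 10 load 3.1111

Γ_L=0.333333, Γ_S=-1.000000; launch V₁=3·25/25=3.000000
k=0 src: V=3.0000
k=1 load: inc=3.000000, refl=3.000000·0.333333=1.0000; V=0.000000+3.000000+1.000000=4.0000
k=2 src: inc=1.000000, refl=1.000000·-1.000000=-1.0000; V=3.000000+1.000000+-1.000000=3.0000
k=3 load: inc=-1.000000, refl=-1.000000·0.333333=-0.3333; V=4.000000+-1.000000+-0.333333=2.6667
k=4 src: inc=-0.333333, refl=-0.333333·-1.000000=0.3333; V=3.000000+-0.333333+0.333333=3.0000
k=5 load: inc=0.333333, refl=0.333333·0.333333=0.1111; V=2.666667+0.333333+0.111111=3.1111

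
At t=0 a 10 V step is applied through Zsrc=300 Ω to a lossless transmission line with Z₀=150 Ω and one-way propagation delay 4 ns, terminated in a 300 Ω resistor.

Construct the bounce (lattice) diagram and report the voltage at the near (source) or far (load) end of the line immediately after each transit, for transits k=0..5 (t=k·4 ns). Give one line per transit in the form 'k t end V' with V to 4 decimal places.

Γ_L=0.333333, Γ_S=0.333333; launch V₁=10·150/450=3.333333
k=0 src: V=3.3333
k=1 load: inc=3.333333, refl=3.333333·0.333333=1.1111; V=0.000000+3.333333+1.111111=4.4444
k=2 src: inc=1.111111, refl=1.111111·0.333333=0.3704; V=3.333333+1.111111+0.370370=4.8148
k=3 load: inc=0.370370, refl=0.370370·0.333333=0.1235; V=4.444444+0.370370+0.123457=4.9383
k=4 src: inc=0.123457, refl=0.123457·0.333333=0.0412; V=4.814815+0.123457+0.041152=4.9794
k=5 load: inc=0.041152, refl=0.041152·0.333333=0.0137; V=4.938272+0.041152+0.013717=4.9931

0 0 source 3.3333
1 4 load 4.4444
2 8 source 4.8148
3 12 load 4.9383
4 16 source 4.9794
5 20 load 4.9931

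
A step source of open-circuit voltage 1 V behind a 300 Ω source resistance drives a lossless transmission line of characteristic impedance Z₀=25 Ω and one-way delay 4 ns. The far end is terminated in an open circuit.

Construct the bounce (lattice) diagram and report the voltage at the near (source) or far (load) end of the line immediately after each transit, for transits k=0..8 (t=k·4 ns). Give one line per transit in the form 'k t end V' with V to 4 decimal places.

Γ_L=1.000000, Γ_S=0.846154; launch V₁=1·25/325=0.076923
k=0 src: V=0.0769
k=1 load: inc=0.076923, refl=0.076923·1.000000=0.0769; V=0.000000+0.076923+0.076923=0.1538
k=2 src: inc=0.076923, refl=0.076923·0.846154=0.0651; V=0.076923+0.076923+0.065089=0.2189
k=3 load: inc=0.065089, refl=0.065089·1.000000=0.0651; V=0.153846+0.065089+0.065089=0.2840
k=4 src: inc=0.065089, refl=0.065089·0.846154=0.0551; V=0.218935+0.065089+0.055075=0.3391
k=5 load: inc=0.055075, refl=0.055075·1.000000=0.0551; V=0.284024+0.055075+0.055075=0.3942
k=6 src: inc=0.055075, refl=0.055075·0.846154=0.0466; V=0.339099+0.055075+0.046602=0.4408
k=7 load: inc=0.046602, refl=0.046602·1.000000=0.0466; V=0.394174+0.046602+0.046602=0.4874
k=8 src: inc=0.046602, refl=0.046602·0.846154=0.0394; V=0.440776+0.046602+0.039432=0.5268

0 0 source 0.0769
1 4 load 0.1538
2 8 source 0.2189
3 12 load 0.2840
4 16 source 0.3391
5 20 load 0.3942
6 24 source 0.4408
7 28 load 0.4874
8 32 source 0.5268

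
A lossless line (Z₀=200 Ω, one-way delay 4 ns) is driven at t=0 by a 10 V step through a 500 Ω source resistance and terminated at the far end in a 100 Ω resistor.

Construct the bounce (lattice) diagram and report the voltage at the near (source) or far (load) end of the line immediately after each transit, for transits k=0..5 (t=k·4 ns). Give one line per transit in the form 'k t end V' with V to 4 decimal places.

Γ_L=-0.333333, Γ_S=0.428571; launch V₁=10·200/700=2.857143
k=0 src: V=2.8571
k=1 load: inc=2.857143, refl=2.857143·-0.333333=-0.9524; V=0.000000+2.857143+-0.952381=1.9048
k=2 src: inc=-0.952381, refl=-0.952381·0.428571=-0.4082; V=2.857143+-0.952381+-0.408163=1.4966
k=3 load: inc=-0.408163, refl=-0.408163·-0.333333=0.1361; V=1.904762+-0.408163+0.136054=1.6327
k=4 src: inc=0.136054, refl=0.136054·0.428571=0.0583; V=1.496599+0.136054+0.058309=1.6910
k=5 load: inc=0.058309, refl=0.058309·-0.333333=-0.0194; V=1.632653+0.058309+-0.019436=1.6715

0 0 source 2.8571
1 4 load 1.9048
2 8 source 1.4966
3 12 load 1.6327
4 16 source 1.6910
5 20 load 1.6715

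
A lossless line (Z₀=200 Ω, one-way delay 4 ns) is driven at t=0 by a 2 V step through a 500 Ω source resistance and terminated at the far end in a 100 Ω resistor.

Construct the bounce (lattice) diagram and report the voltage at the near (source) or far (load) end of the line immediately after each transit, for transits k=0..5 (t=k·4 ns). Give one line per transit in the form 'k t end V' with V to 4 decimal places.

Γ_L=-0.333333, Γ_S=0.428571; launch V₁=2·200/700=0.571429
k=0 src: V=0.5714
k=1 load: inc=0.571429, refl=0.571429·-0.333333=-0.1905; V=0.000000+0.571429+-0.190476=0.3810
k=2 src: inc=-0.190476, refl=-0.190476·0.428571=-0.0816; V=0.571429+-0.190476+-0.081633=0.2993
k=3 load: inc=-0.081633, refl=-0.081633·-0.333333=0.0272; V=0.380952+-0.081633+0.027211=0.3265
k=4 src: inc=0.027211, refl=0.027211·0.428571=0.0117; V=0.299320+0.027211+0.011662=0.3382
k=5 load: inc=0.011662, refl=0.011662·-0.333333=-0.0039; V=0.326531+0.011662+-0.003887=0.3343

0 0 source 0.5714
1 4 load 0.3810
2 8 source 0.2993
3 12 load 0.3265
4 16 source 0.3382
5 20 load 0.3343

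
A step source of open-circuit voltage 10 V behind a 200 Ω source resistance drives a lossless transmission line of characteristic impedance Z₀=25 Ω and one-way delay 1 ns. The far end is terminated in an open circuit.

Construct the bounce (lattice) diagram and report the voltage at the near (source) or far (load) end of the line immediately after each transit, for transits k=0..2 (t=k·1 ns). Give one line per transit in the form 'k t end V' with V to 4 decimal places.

Γ_L=1.000000, Γ_S=0.777778; launch V₁=10·25/225=1.111111
k=0 src: V=1.1111
k=1 load: inc=1.111111, refl=1.111111·1.000000=1.1111; V=0.000000+1.111111+1.111111=2.2222
k=2 src: inc=1.111111, refl=1.111111·0.777778=0.8642; V=1.111111+1.111111+0.864198=3.0864

0 0 source 1.1111
1 1 load 2.2222
2 2 source 3.0864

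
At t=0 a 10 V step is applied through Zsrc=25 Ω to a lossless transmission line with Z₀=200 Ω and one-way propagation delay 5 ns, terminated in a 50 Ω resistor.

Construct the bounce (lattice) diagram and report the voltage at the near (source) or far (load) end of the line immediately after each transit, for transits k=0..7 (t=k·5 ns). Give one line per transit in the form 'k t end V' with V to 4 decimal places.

0 0 source 8.8889
1 5 load 3.5556
2 10 source 7.7037
3 15 load 5.2148
4 20 source 7.1506
5 25 load 5.9891
6 30 source 6.8925
7 35 load 6.3505

Γ_L=-0.600000, Γ_S=-0.777778; launch V₁=10·200/225=8.888889
k=0 src: V=8.8889
k=1 load: inc=8.888889, refl=8.888889·-0.600000=-5.3333; V=0.000000+8.888889+-5.333333=3.5556
k=2 src: inc=-5.333333, refl=-5.333333·-0.777778=4.1481; V=8.888889+-5.333333+4.148148=7.7037
k=3 load: inc=4.148148, refl=4.148148·-0.600000=-2.4889; V=3.555556+4.148148+-2.488889=5.2148
k=4 src: inc=-2.488889, refl=-2.488889·-0.777778=1.9358; V=7.703704+-2.488889+1.935802=7.1506
k=5 load: inc=1.935802, refl=1.935802·-0.600000=-1.1615; V=5.214815+1.935802+-1.161481=5.9891
k=6 src: inc=-1.161481, refl=-1.161481·-0.777778=0.9034; V=7.150617+-1.161481+0.903374=6.8925
k=7 load: inc=0.903374, refl=0.903374·-0.600000=-0.5420; V=5.989136+0.903374+-0.542025=6.3505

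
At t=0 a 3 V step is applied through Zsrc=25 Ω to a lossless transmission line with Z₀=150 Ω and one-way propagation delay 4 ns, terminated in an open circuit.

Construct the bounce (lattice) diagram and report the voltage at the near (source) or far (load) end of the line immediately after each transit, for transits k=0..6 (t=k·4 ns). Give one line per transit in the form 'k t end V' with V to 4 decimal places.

0 0 source 2.5714
1 4 load 5.1429
2 8 source 3.3061
3 12 load 1.4694
4 16 source 2.7813
5 20 load 4.0933
6 24 source 3.1562

Γ_L=1.000000, Γ_S=-0.714286; launch V₁=3·150/175=2.571429
k=0 src: V=2.5714
k=1 load: inc=2.571429, refl=2.571429·1.000000=2.5714; V=0.000000+2.571429+2.571429=5.1429
k=2 src: inc=2.571429, refl=2.571429·-0.714286=-1.8367; V=2.571429+2.571429+-1.836735=3.3061
k=3 load: inc=-1.836735, refl=-1.836735·1.000000=-1.8367; V=5.142857+-1.836735+-1.836735=1.4694
k=4 src: inc=-1.836735, refl=-1.836735·-0.714286=1.3120; V=3.306122+-1.836735+1.311953=2.7813
k=5 load: inc=1.311953, refl=1.311953·1.000000=1.3120; V=1.469388+1.311953+1.311953=4.0933
k=6 src: inc=1.311953, refl=1.311953·-0.714286=-0.9371; V=2.781341+1.311953+-0.937110=3.1562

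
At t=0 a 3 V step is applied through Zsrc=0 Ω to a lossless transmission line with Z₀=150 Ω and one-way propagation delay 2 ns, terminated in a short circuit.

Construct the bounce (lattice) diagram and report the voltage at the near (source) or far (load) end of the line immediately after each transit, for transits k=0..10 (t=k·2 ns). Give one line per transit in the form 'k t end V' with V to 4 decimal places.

Γ_L=-1.000000, Γ_S=-1.000000; launch V₁=3·150/150=3.000000
k=0 src: V=3.0000
k=1 load: inc=3.000000, refl=3.000000·-1.000000=-3.0000; V=0.000000+3.000000+-3.000000=0.0000
k=2 src: inc=-3.000000, refl=-3.000000·-1.000000=3.0000; V=3.000000+-3.000000+3.000000=3.0000
k=3 load: inc=3.000000, refl=3.000000·-1.000000=-3.0000; V=0.000000+3.000000+-3.000000=0.0000
k=4 src: inc=-3.000000, refl=-3.000000·-1.000000=3.0000; V=3.000000+-3.000000+3.000000=3.0000
k=5 load: inc=3.000000, refl=3.000000·-1.000000=-3.0000; V=0.000000+3.000000+-3.000000=0.0000
k=6 src: inc=-3.000000, refl=-3.000000·-1.000000=3.0000; V=3.000000+-3.000000+3.000000=3.0000
k=7 load: inc=3.000000, refl=3.000000·-1.000000=-3.0000; V=0.000000+3.000000+-3.000000=0.0000
k=8 src: inc=-3.000000, refl=-3.000000·-1.000000=3.0000; V=3.000000+-3.000000+3.000000=3.0000
k=9 load: inc=3.000000, refl=3.000000·-1.000000=-3.0000; V=0.000000+3.000000+-3.000000=0.0000
k=10 src: inc=-3.000000, refl=-3.000000·-1.000000=3.0000; V=3.000000+-3.000000+3.000000=3.0000

0 0 source 3.0000
1 2 load 0.0000
2 4 source 3.0000
3 6 load 0.0000
4 8 source 3.0000
5 10 load 0.0000
6 12 source 3.0000
7 14 load 0.0000
8 16 source 3.0000
9 18 load 0.0000
10 20 source 3.0000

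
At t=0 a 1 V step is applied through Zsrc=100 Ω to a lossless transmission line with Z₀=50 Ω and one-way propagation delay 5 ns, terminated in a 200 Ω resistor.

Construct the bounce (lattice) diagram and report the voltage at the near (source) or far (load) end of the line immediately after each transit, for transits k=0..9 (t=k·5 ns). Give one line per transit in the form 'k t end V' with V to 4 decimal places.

0 0 source 0.3333
1 5 load 0.5333
2 10 source 0.6000
3 15 load 0.6400
4 20 source 0.6533
5 25 load 0.6613
6 30 source 0.6640
7 35 load 0.6656
8 40 source 0.6661
9 45 load 0.6665

Γ_L=0.600000, Γ_S=0.333333; launch V₁=1·50/150=0.333333
k=0 src: V=0.3333
k=1 load: inc=0.333333, refl=0.333333·0.600000=0.2000; V=0.000000+0.333333+0.200000=0.5333
k=2 src: inc=0.200000, refl=0.200000·0.333333=0.0667; V=0.333333+0.200000+0.066667=0.6000
k=3 load: inc=0.066667, refl=0.066667·0.600000=0.0400; V=0.533333+0.066667+0.040000=0.6400
k=4 src: inc=0.040000, refl=0.040000·0.333333=0.0133; V=0.600000+0.040000+0.013333=0.6533
k=5 load: inc=0.013333, refl=0.013333·0.600000=0.0080; V=0.640000+0.013333+0.008000=0.6613
k=6 src: inc=0.008000, refl=0.008000·0.333333=0.0027; V=0.653333+0.008000+0.002667=0.6640
k=7 load: inc=0.002667, refl=0.002667·0.600000=0.0016; V=0.661333+0.002667+0.001600=0.6656
k=8 src: inc=0.001600, refl=0.001600·0.333333=0.0005; V=0.664000+0.001600+0.000533=0.6661
k=9 load: inc=0.000533, refl=0.000533·0.600000=0.0003; V=0.665600+0.000533+0.000320=0.6665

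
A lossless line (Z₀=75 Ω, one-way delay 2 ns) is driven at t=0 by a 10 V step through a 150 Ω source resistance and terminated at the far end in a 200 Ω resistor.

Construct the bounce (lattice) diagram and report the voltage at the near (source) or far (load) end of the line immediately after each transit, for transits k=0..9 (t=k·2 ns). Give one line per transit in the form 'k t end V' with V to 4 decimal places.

Γ_L=0.454545, Γ_S=0.333333; launch V₁=10·75/225=3.333333
k=0 src: V=3.3333
k=1 load: inc=3.333333, refl=3.333333·0.454545=1.5152; V=0.000000+3.333333+1.515152=4.8485
k=2 src: inc=1.515152, refl=1.515152·0.333333=0.5051; V=3.333333+1.515152+0.505051=5.3535
k=3 load: inc=0.505051, refl=0.505051·0.454545=0.2296; V=4.848485+0.505051+0.229568=5.5831
k=4 src: inc=0.229568, refl=0.229568·0.333333=0.0765; V=5.353535+0.229568+0.076523=5.6596
k=5 load: inc=0.076523, refl=0.076523·0.454545=0.0348; V=5.583104+0.076523+0.034783=5.6944
k=6 src: inc=0.034783, refl=0.034783·0.333333=0.0116; V=5.659627+0.034783+0.011594=5.7060
k=7 load: inc=0.011594, refl=0.011594·0.454545=0.0053; V=5.694410+0.011594+0.005270=5.7113
k=8 src: inc=0.005270, refl=0.005270·0.333333=0.0018; V=5.706004+0.005270+0.001757=5.7130
k=9 load: inc=0.001757, refl=0.001757·0.454545=0.0008; V=5.711274+0.001757+0.000799=5.7138

0 0 source 3.3333
1 2 load 4.8485
2 4 source 5.3535
3 6 load 5.5831
4 8 source 5.6596
5 10 load 5.6944
6 12 source 5.7060
7 14 load 5.7113
8 16 source 5.7130
9 18 load 5.7138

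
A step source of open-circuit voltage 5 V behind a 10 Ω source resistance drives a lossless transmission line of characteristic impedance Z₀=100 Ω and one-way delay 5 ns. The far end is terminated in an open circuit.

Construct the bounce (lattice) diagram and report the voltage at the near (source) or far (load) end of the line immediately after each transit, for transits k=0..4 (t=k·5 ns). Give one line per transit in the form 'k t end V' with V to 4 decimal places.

Γ_L=1.000000, Γ_S=-0.818182; launch V₁=5·100/110=4.545455
k=0 src: V=4.5455
k=1 load: inc=4.545455, refl=4.545455·1.000000=4.5455; V=0.000000+4.545455+4.545455=9.0909
k=2 src: inc=4.545455, refl=4.545455·-0.818182=-3.7190; V=4.545455+4.545455+-3.719008=5.3719
k=3 load: inc=-3.719008, refl=-3.719008·1.000000=-3.7190; V=9.090909+-3.719008+-3.719008=1.6529
k=4 src: inc=-3.719008, refl=-3.719008·-0.818182=3.0428; V=5.371901+-3.719008+3.042825=4.6957

0 0 source 4.5455
1 5 load 9.0909
2 10 source 5.3719
3 15 load 1.6529
4 20 source 4.6957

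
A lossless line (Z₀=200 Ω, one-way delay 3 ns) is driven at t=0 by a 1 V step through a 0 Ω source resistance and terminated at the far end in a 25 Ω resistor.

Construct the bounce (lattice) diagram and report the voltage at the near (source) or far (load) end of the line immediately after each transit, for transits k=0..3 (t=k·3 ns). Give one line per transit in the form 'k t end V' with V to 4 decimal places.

Γ_L=-0.777778, Γ_S=-1.000000; launch V₁=1·200/200=1.000000
k=0 src: V=1.0000
k=1 load: inc=1.000000, refl=1.000000·-0.777778=-0.7778; V=0.000000+1.000000+-0.777778=0.2222
k=2 src: inc=-0.777778, refl=-0.777778·-1.000000=0.7778; V=1.000000+-0.777778+0.777778=1.0000
k=3 load: inc=0.777778, refl=0.777778·-0.777778=-0.6049; V=0.222222+0.777778+-0.604938=0.3951

0 0 source 1.0000
1 3 load 0.2222
2 6 source 1.0000
3 9 load 0.3951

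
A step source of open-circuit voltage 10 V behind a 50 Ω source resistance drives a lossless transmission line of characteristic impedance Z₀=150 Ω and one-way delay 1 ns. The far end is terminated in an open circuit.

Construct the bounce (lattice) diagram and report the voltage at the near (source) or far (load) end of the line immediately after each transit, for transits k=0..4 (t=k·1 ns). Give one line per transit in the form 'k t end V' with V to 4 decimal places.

Γ_L=1.000000, Γ_S=-0.500000; launch V₁=10·150/200=7.500000
k=0 src: V=7.5000
k=1 load: inc=7.500000, refl=7.500000·1.000000=7.5000; V=0.000000+7.500000+7.500000=15.0000
k=2 src: inc=7.500000, refl=7.500000·-0.500000=-3.7500; V=7.500000+7.500000+-3.750000=11.2500
k=3 load: inc=-3.750000, refl=-3.750000·1.000000=-3.7500; V=15.000000+-3.750000+-3.750000=7.5000
k=4 src: inc=-3.750000, refl=-3.750000·-0.500000=1.8750; V=11.250000+-3.750000+1.875000=9.3750

0 0 source 7.5000
1 1 load 15.0000
2 2 source 11.2500
3 3 load 7.5000
4 4 source 9.3750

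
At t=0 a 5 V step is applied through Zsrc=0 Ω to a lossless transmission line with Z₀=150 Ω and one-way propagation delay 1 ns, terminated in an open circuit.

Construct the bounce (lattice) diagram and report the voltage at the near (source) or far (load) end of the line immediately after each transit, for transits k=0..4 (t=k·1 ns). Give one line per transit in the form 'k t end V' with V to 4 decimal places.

0 0 source 5.0000
1 1 load 10.0000
2 2 source 5.0000
3 3 load 0.0000
4 4 source 5.0000

Γ_L=1.000000, Γ_S=-1.000000; launch V₁=5·150/150=5.000000
k=0 src: V=5.0000
k=1 load: inc=5.000000, refl=5.000000·1.000000=5.0000; V=0.000000+5.000000+5.000000=10.0000
k=2 src: inc=5.000000, refl=5.000000·-1.000000=-5.0000; V=5.000000+5.000000+-5.000000=5.0000
k=3 load: inc=-5.000000, refl=-5.000000·1.000000=-5.0000; V=10.000000+-5.000000+-5.000000=0.0000
k=4 src: inc=-5.000000, refl=-5.000000·-1.000000=5.0000; V=5.000000+-5.000000+5.000000=5.0000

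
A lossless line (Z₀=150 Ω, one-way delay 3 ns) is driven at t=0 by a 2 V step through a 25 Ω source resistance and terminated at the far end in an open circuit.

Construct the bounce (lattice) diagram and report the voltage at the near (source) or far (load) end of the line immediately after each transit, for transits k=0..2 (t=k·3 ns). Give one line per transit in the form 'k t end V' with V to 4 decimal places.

0 0 source 1.7143
1 3 load 3.4286
2 6 source 2.2041

Γ_L=1.000000, Γ_S=-0.714286; launch V₁=2·150/175=1.714286
k=0 src: V=1.7143
k=1 load: inc=1.714286, refl=1.714286·1.000000=1.7143; V=0.000000+1.714286+1.714286=3.4286
k=2 src: inc=1.714286, refl=1.714286·-0.714286=-1.2245; V=1.714286+1.714286+-1.224490=2.2041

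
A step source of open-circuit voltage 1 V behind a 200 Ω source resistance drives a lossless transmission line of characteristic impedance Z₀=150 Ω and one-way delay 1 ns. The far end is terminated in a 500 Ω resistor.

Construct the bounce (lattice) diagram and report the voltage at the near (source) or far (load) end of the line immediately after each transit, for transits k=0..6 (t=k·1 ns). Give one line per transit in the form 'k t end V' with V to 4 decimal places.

0 0 source 0.4286
1 1 load 0.6593
2 2 source 0.6923
3 3 load 0.7101
4 4 source 0.7126
5 5 load 0.7140
6 6 source 0.7142

Γ_L=0.538462, Γ_S=0.142857; launch V₁=1·150/350=0.428571
k=0 src: V=0.4286
k=1 load: inc=0.428571, refl=0.428571·0.538462=0.2308; V=0.000000+0.428571+0.230769=0.6593
k=2 src: inc=0.230769, refl=0.230769·0.142857=0.0330; V=0.428571+0.230769+0.032967=0.6923
k=3 load: inc=0.032967, refl=0.032967·0.538462=0.0178; V=0.659341+0.032967+0.017751=0.7101
k=4 src: inc=0.017751, refl=0.017751·0.142857=0.0025; V=0.692308+0.017751+0.002536=0.7126
k=5 load: inc=0.002536, refl=0.002536·0.538462=0.0014; V=0.710059+0.002536+0.001365=0.7140
k=6 src: inc=0.001365, refl=0.001365·0.142857=0.0002; V=0.712595+0.001365+0.000195=0.7142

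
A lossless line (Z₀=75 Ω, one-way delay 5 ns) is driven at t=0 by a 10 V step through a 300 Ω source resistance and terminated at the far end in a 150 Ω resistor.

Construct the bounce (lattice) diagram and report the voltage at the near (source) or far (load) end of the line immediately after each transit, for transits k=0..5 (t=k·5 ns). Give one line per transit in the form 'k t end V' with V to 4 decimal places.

0 0 source 2.0000
1 5 load 2.6667
2 10 source 3.0667
3 15 load 3.2000
4 20 source 3.2800
5 25 load 3.3067

Γ_L=0.333333, Γ_S=0.600000; launch V₁=10·75/375=2.000000
k=0 src: V=2.0000
k=1 load: inc=2.000000, refl=2.000000·0.333333=0.6667; V=0.000000+2.000000+0.666667=2.6667
k=2 src: inc=0.666667, refl=0.666667·0.600000=0.4000; V=2.000000+0.666667+0.400000=3.0667
k=3 load: inc=0.400000, refl=0.400000·0.333333=0.1333; V=2.666667+0.400000+0.133333=3.2000
k=4 src: inc=0.133333, refl=0.133333·0.600000=0.0800; V=3.066667+0.133333+0.080000=3.2800
k=5 load: inc=0.080000, refl=0.080000·0.333333=0.0267; V=3.200000+0.080000+0.026667=3.3067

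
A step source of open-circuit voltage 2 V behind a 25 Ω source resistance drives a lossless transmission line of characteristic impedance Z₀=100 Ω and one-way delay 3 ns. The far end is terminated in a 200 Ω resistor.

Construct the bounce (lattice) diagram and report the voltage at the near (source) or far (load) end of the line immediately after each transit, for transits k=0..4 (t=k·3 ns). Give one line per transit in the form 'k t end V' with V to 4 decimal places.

0 0 source 1.6000
1 3 load 2.1333
2 6 source 1.8133
3 9 load 1.7067
4 12 source 1.7707

Γ_L=0.333333, Γ_S=-0.600000; launch V₁=2·100/125=1.600000
k=0 src: V=1.6000
k=1 load: inc=1.600000, refl=1.600000·0.333333=0.5333; V=0.000000+1.600000+0.533333=2.1333
k=2 src: inc=0.533333, refl=0.533333·-0.600000=-0.3200; V=1.600000+0.533333+-0.320000=1.8133
k=3 load: inc=-0.320000, refl=-0.320000·0.333333=-0.1067; V=2.133333+-0.320000+-0.106667=1.7067
k=4 src: inc=-0.106667, refl=-0.106667·-0.600000=0.0640; V=1.813333+-0.106667+0.064000=1.7707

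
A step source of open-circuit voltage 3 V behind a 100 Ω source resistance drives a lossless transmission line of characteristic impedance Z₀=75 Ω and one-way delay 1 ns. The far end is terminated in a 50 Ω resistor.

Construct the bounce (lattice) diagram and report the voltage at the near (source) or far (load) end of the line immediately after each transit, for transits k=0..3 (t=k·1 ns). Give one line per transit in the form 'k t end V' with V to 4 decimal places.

Γ_L=-0.200000, Γ_S=0.142857; launch V₁=3·75/175=1.285714
k=0 src: V=1.2857
k=1 load: inc=1.285714, refl=1.285714·-0.200000=-0.2571; V=0.000000+1.285714+-0.257143=1.0286
k=2 src: inc=-0.257143, refl=-0.257143·0.142857=-0.0367; V=1.285714+-0.257143+-0.036735=0.9918
k=3 load: inc=-0.036735, refl=-0.036735·-0.200000=0.0073; V=1.028571+-0.036735+0.007347=0.9992

0 0 source 1.2857
1 1 load 1.0286
2 2 source 0.9918
3 3 load 0.9992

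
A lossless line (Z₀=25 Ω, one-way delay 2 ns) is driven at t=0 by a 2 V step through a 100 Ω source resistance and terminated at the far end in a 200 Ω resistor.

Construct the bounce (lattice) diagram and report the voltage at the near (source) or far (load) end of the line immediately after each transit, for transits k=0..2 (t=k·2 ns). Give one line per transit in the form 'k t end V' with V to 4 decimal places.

Γ_L=0.777778, Γ_S=0.600000; launch V₁=2·25/125=0.400000
k=0 src: V=0.4000
k=1 load: inc=0.400000, refl=0.400000·0.777778=0.3111; V=0.000000+0.400000+0.311111=0.7111
k=2 src: inc=0.311111, refl=0.311111·0.600000=0.1867; V=0.400000+0.311111+0.186667=0.8978

0 0 source 0.4000
1 2 load 0.7111
2 4 source 0.8978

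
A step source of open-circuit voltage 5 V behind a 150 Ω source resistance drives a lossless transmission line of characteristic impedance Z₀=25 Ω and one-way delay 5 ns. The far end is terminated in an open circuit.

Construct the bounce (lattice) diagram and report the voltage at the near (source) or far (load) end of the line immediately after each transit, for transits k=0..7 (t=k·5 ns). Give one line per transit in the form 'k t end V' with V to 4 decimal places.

0 0 source 0.7143
1 5 load 1.4286
2 10 source 1.9388
3 15 load 2.4490
4 20 source 2.8134
5 25 load 3.1778
6 30 source 3.4382
7 35 load 3.6985

Γ_L=1.000000, Γ_S=0.714286; launch V₁=5·25/175=0.714286
k=0 src: V=0.7143
k=1 load: inc=0.714286, refl=0.714286·1.000000=0.7143; V=0.000000+0.714286+0.714286=1.4286
k=2 src: inc=0.714286, refl=0.714286·0.714286=0.5102; V=0.714286+0.714286+0.510204=1.9388
k=3 load: inc=0.510204, refl=0.510204·1.000000=0.5102; V=1.428571+0.510204+0.510204=2.4490
k=4 src: inc=0.510204, refl=0.510204·0.714286=0.3644; V=1.938776+0.510204+0.364431=2.8134
k=5 load: inc=0.364431, refl=0.364431·1.000000=0.3644; V=2.448980+0.364431+0.364431=3.1778
k=6 src: inc=0.364431, refl=0.364431·0.714286=0.2603; V=2.813411+0.364431+0.260308=3.4382
k=7 load: inc=0.260308, refl=0.260308·1.000000=0.2603; V=3.177843+0.260308+0.260308=3.6985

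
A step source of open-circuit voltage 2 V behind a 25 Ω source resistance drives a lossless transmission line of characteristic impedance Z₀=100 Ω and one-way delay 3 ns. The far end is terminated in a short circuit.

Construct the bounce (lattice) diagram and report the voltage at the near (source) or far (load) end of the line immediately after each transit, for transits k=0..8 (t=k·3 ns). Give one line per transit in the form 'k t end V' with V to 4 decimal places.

Γ_L=-1.000000, Γ_S=-0.600000; launch V₁=2·100/125=1.600000
k=0 src: V=1.6000
k=1 load: inc=1.600000, refl=1.600000·-1.000000=-1.6000; V=0.000000+1.600000+-1.600000=0.0000
k=2 src: inc=-1.600000, refl=-1.600000·-0.600000=0.9600; V=1.600000+-1.600000+0.960000=0.9600
k=3 load: inc=0.960000, refl=0.960000·-1.000000=-0.9600; V=0.000000+0.960000+-0.960000=0.0000
k=4 src: inc=-0.960000, refl=-0.960000·-0.600000=0.5760; V=0.960000+-0.960000+0.576000=0.5760
k=5 load: inc=0.576000, refl=0.576000·-1.000000=-0.5760; V=0.000000+0.576000+-0.576000=0.0000
k=6 src: inc=-0.576000, refl=-0.576000·-0.600000=0.3456; V=0.576000+-0.576000+0.345600=0.3456
k=7 load: inc=0.345600, refl=0.345600·-1.000000=-0.3456; V=0.000000+0.345600+-0.345600=0.0000
k=8 src: inc=-0.345600, refl=-0.345600·-0.600000=0.2074; V=0.345600+-0.345600+0.207360=0.2074

0 0 source 1.6000
1 3 load 0.0000
2 6 source 0.9600
3 9 load 0.0000
4 12 source 0.5760
5 15 load 0.0000
6 18 source 0.3456
7 21 load 0.0000
8 24 source 0.2074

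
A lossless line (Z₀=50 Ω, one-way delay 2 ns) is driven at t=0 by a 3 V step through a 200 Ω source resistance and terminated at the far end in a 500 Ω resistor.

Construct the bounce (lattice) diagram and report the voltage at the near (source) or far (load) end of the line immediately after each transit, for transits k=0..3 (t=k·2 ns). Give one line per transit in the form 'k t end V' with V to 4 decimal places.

0 0 source 0.6000
1 2 load 1.0909
2 4 source 1.3855
3 6 load 1.6264

Γ_L=0.818182, Γ_S=0.600000; launch V₁=3·50/250=0.600000
k=0 src: V=0.6000
k=1 load: inc=0.600000, refl=0.600000·0.818182=0.4909; V=0.000000+0.600000+0.490909=1.0909
k=2 src: inc=0.490909, refl=0.490909·0.600000=0.2945; V=0.600000+0.490909+0.294545=1.3855
k=3 load: inc=0.294545, refl=0.294545·0.818182=0.2410; V=1.090909+0.294545+0.240992=1.6264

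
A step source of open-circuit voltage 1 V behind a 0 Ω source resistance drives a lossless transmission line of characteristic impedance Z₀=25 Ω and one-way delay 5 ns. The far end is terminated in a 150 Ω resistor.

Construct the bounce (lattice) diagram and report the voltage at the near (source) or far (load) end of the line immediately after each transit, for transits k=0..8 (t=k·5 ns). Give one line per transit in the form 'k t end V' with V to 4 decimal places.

0 0 source 1.0000
1 5 load 1.7143
2 10 source 1.0000
3 15 load 0.4898
4 20 source 1.0000
5 25 load 1.3644
6 30 source 1.0000
7 35 load 0.7397
8 40 source 1.0000

Γ_L=0.714286, Γ_S=-1.000000; launch V₁=1·25/25=1.000000
k=0 src: V=1.0000
k=1 load: inc=1.000000, refl=1.000000·0.714286=0.7143; V=0.000000+1.000000+0.714286=1.7143
k=2 src: inc=0.714286, refl=0.714286·-1.000000=-0.7143; V=1.000000+0.714286+-0.714286=1.0000
k=3 load: inc=-0.714286, refl=-0.714286·0.714286=-0.5102; V=1.714286+-0.714286+-0.510204=0.4898
k=4 src: inc=-0.510204, refl=-0.510204·-1.000000=0.5102; V=1.000000+-0.510204+0.510204=1.0000
k=5 load: inc=0.510204, refl=0.510204·0.714286=0.3644; V=0.489796+0.510204+0.364431=1.3644
k=6 src: inc=0.364431, refl=0.364431·-1.000000=-0.3644; V=1.000000+0.364431+-0.364431=1.0000
k=7 load: inc=-0.364431, refl=-0.364431·0.714286=-0.2603; V=1.364431+-0.364431+-0.260308=0.7397
k=8 src: inc=-0.260308, refl=-0.260308·-1.000000=0.2603; V=1.000000+-0.260308+0.260308=1.0000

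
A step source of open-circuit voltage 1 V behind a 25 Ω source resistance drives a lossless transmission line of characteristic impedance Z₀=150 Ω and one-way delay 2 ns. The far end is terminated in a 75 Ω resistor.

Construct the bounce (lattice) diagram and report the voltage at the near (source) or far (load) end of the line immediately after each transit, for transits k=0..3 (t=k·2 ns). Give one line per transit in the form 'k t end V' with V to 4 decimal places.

Γ_L=-0.333333, Γ_S=-0.714286; launch V₁=1·150/175=0.857143
k=0 src: V=0.8571
k=1 load: inc=0.857143, refl=0.857143·-0.333333=-0.2857; V=0.000000+0.857143+-0.285714=0.5714
k=2 src: inc=-0.285714, refl=-0.285714·-0.714286=0.2041; V=0.857143+-0.285714+0.204082=0.7755
k=3 load: inc=0.204082, refl=0.204082·-0.333333=-0.0680; V=0.571429+0.204082+-0.068027=0.7075

0 0 source 0.8571
1 2 load 0.5714
2 4 source 0.7755
3 6 load 0.7075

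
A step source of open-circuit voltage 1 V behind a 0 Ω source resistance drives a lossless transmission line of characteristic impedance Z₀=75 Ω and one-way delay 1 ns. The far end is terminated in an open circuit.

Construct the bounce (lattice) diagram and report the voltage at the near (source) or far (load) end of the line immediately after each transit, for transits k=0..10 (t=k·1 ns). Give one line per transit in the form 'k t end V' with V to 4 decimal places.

0 0 source 1.0000
1 1 load 2.0000
2 2 source 1.0000
3 3 load 0.0000
4 4 source 1.0000
5 5 load 2.0000
6 6 source 1.0000
7 7 load 0.0000
8 8 source 1.0000
9 9 load 2.0000
10 10 source 1.0000

Γ_L=1.000000, Γ_S=-1.000000; launch V₁=1·75/75=1.000000
k=0 src: V=1.0000
k=1 load: inc=1.000000, refl=1.000000·1.000000=1.0000; V=0.000000+1.000000+1.000000=2.0000
k=2 src: inc=1.000000, refl=1.000000·-1.000000=-1.0000; V=1.000000+1.000000+-1.000000=1.0000
k=3 load: inc=-1.000000, refl=-1.000000·1.000000=-1.0000; V=2.000000+-1.000000+-1.000000=0.0000
k=4 src: inc=-1.000000, refl=-1.000000·-1.000000=1.0000; V=1.000000+-1.000000+1.000000=1.0000
k=5 load: inc=1.000000, refl=1.000000·1.000000=1.0000; V=0.000000+1.000000+1.000000=2.0000
k=6 src: inc=1.000000, refl=1.000000·-1.000000=-1.0000; V=1.000000+1.000000+-1.000000=1.0000
k=7 load: inc=-1.000000, refl=-1.000000·1.000000=-1.0000; V=2.000000+-1.000000+-1.000000=0.0000
k=8 src: inc=-1.000000, refl=-1.000000·-1.000000=1.0000; V=1.000000+-1.000000+1.000000=1.0000
k=9 load: inc=1.000000, refl=1.000000·1.000000=1.0000; V=0.000000+1.000000+1.000000=2.0000
k=10 src: inc=1.000000, refl=1.000000·-1.000000=-1.0000; V=1.000000+1.000000+-1.000000=1.0000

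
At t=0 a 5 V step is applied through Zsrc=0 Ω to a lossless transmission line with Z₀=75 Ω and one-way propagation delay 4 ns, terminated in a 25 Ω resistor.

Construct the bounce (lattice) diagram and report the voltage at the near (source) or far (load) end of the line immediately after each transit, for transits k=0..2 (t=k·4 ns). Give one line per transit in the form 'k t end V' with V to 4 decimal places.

0 0 source 5.0000
1 4 load 2.5000
2 8 source 5.0000

Γ_L=-0.500000, Γ_S=-1.000000; launch V₁=5·75/75=5.000000
k=0 src: V=5.0000
k=1 load: inc=5.000000, refl=5.000000·-0.500000=-2.5000; V=0.000000+5.000000+-2.500000=2.5000
k=2 src: inc=-2.500000, refl=-2.500000·-1.000000=2.5000; V=5.000000+-2.500000+2.500000=5.0000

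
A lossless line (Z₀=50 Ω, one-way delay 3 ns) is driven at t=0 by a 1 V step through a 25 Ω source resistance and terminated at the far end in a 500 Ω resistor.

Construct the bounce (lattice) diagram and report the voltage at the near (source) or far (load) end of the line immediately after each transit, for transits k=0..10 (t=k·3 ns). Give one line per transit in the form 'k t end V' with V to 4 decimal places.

0 0 source 0.6667
1 3 load 1.2121
2 6 source 1.0303
3 9 load 0.8815
4 12 source 0.9311
5 15 load 0.9717
6 18 source 0.9582
7 21 load 0.9471
8 24 source 0.9508
9 27 load 0.9538
10 30 source 0.9528

Γ_L=0.818182, Γ_S=-0.333333; launch V₁=1·50/75=0.666667
k=0 src: V=0.6667
k=1 load: inc=0.666667, refl=0.666667·0.818182=0.5455; V=0.000000+0.666667+0.545455=1.2121
k=2 src: inc=0.545455, refl=0.545455·-0.333333=-0.1818; V=0.666667+0.545455+-0.181818=1.0303
k=3 load: inc=-0.181818, refl=-0.181818·0.818182=-0.1488; V=1.212121+-0.181818+-0.148760=0.8815
k=4 src: inc=-0.148760, refl=-0.148760·-0.333333=0.0496; V=1.030303+-0.148760+0.049587=0.9311
k=5 load: inc=0.049587, refl=0.049587·0.818182=0.0406; V=0.881543+0.049587+0.040571=0.9717
k=6 src: inc=0.040571, refl=0.040571·-0.333333=-0.0135; V=0.931129+0.040571+-0.013524=0.9582
k=7 load: inc=-0.013524, refl=-0.013524·0.818182=-0.0111; V=0.971700+-0.013524+-0.011065=0.9471
k=8 src: inc=-0.011065, refl=-0.011065·-0.333333=0.0037; V=0.958177+-0.011065+0.003688=0.9508
k=9 load: inc=0.003688, refl=0.003688·0.818182=0.0030; V=0.947112+0.003688+0.003018=0.9538
k=10 src: inc=0.003018, refl=0.003018·-0.333333=-0.0010; V=0.950800+0.003018+-0.001006=0.9528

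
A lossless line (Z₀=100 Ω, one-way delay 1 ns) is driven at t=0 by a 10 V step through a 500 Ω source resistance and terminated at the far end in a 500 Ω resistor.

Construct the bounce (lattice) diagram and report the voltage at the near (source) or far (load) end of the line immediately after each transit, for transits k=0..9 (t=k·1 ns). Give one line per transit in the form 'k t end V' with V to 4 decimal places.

Γ_L=0.666667, Γ_S=0.666667; launch V₁=10·100/600=1.666667
k=0 src: V=1.6667
k=1 load: inc=1.666667, refl=1.666667·0.666667=1.1111; V=0.000000+1.666667+1.111111=2.7778
k=2 src: inc=1.111111, refl=1.111111·0.666667=0.7407; V=1.666667+1.111111+0.740741=3.5185
k=3 load: inc=0.740741, refl=0.740741·0.666667=0.4938; V=2.777778+0.740741+0.493827=4.0123
k=4 src: inc=0.493827, refl=0.493827·0.666667=0.3292; V=3.518519+0.493827+0.329218=4.3416
k=5 load: inc=0.329218, refl=0.329218·0.666667=0.2195; V=4.012346+0.329218+0.219479=4.5610
k=6 src: inc=0.219479, refl=0.219479·0.666667=0.1463; V=4.341564+0.219479+0.146319=4.7074
k=7 load: inc=0.146319, refl=0.146319·0.666667=0.0975; V=4.561043+0.146319+0.097546=4.8049
k=8 src: inc=0.097546, refl=0.097546·0.666667=0.0650; V=4.707362+0.097546+0.065031=4.8699
k=9 load: inc=0.065031, refl=0.065031·0.666667=0.0434; V=4.804908+0.065031+0.043354=4.9133

0 0 source 1.6667
1 1 load 2.7778
2 2 source 3.5185
3 3 load 4.0123
4 4 source 4.3416
5 5 load 4.5610
6 6 source 4.7074
7 7 load 4.8049
8 8 source 4.8699
9 9 load 4.9133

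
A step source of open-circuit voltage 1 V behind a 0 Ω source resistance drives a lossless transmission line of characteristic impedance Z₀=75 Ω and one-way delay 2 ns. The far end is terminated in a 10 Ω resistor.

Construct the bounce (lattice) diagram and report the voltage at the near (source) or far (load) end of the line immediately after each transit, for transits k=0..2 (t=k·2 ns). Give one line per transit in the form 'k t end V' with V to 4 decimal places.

Γ_L=-0.764706, Γ_S=-1.000000; launch V₁=1·75/75=1.000000
k=0 src: V=1.0000
k=1 load: inc=1.000000, refl=1.000000·-0.764706=-0.7647; V=0.000000+1.000000+-0.764706=0.2353
k=2 src: inc=-0.764706, refl=-0.764706·-1.000000=0.7647; V=1.000000+-0.764706+0.764706=1.0000

0 0 source 1.0000
1 2 load 0.2353
2 4 source 1.0000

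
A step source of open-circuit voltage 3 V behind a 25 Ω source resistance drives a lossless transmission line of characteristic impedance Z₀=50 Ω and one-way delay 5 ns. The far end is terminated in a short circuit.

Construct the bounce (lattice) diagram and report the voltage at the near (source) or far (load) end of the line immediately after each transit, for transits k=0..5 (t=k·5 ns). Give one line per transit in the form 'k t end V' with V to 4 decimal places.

Γ_L=-1.000000, Γ_S=-0.333333; launch V₁=3·50/75=2.000000
k=0 src: V=2.0000
k=1 load: inc=2.000000, refl=2.000000·-1.000000=-2.0000; V=0.000000+2.000000+-2.000000=0.0000
k=2 src: inc=-2.000000, refl=-2.000000·-0.333333=0.6667; V=2.000000+-2.000000+0.666667=0.6667
k=3 load: inc=0.666667, refl=0.666667·-1.000000=-0.6667; V=0.000000+0.666667+-0.666667=0.0000
k=4 src: inc=-0.666667, refl=-0.666667·-0.333333=0.2222; V=0.666667+-0.666667+0.222222=0.2222
k=5 load: inc=0.222222, refl=0.222222·-1.000000=-0.2222; V=0.000000+0.222222+-0.222222=0.0000

0 0 source 2.0000
1 5 load 0.0000
2 10 source 0.6667
3 15 load 0.0000
4 20 source 0.2222
5 25 load 0.0000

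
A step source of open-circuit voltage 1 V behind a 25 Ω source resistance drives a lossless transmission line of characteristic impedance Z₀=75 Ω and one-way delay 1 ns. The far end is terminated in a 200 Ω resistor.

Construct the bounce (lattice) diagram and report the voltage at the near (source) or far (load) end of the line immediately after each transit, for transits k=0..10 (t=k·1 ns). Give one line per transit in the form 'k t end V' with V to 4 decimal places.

0 0 source 0.7500
1 1 load 1.0909
2 2 source 0.9205
3 3 load 0.8430
4 4 source 0.8817
5 5 load 0.8993
6 6 source 0.8905
7 7 load 0.8865
8 8 source 0.8885
9 9 load 0.8894
10 10 source 0.8890

Γ_L=0.454545, Γ_S=-0.500000; launch V₁=1·75/100=0.750000
k=0 src: V=0.7500
k=1 load: inc=0.750000, refl=0.750000·0.454545=0.3409; V=0.000000+0.750000+0.340909=1.0909
k=2 src: inc=0.340909, refl=0.340909·-0.500000=-0.1705; V=0.750000+0.340909+-0.170455=0.9205
k=3 load: inc=-0.170455, refl=-0.170455·0.454545=-0.0775; V=1.090909+-0.170455+-0.077479=0.8430
k=4 src: inc=-0.077479, refl=-0.077479·-0.500000=0.0387; V=0.920455+-0.077479+0.038740=0.8817
k=5 load: inc=0.038740, refl=0.038740·0.454545=0.0176; V=0.842975+0.038740+0.017609=0.8993
k=6 src: inc=0.017609, refl=0.017609·-0.500000=-0.0088; V=0.881715+0.017609+-0.008804=0.8905
k=7 load: inc=-0.008804, refl=-0.008804·0.454545=-0.0040; V=0.899324+-0.008804+-0.004002=0.8865
k=8 src: inc=-0.004002, refl=-0.004002·-0.500000=0.0020; V=0.890519+-0.004002+0.002001=0.8885
k=9 load: inc=0.002001, refl=0.002001·0.454545=0.0009; V=0.886517+0.002001+0.000910=0.8894
k=10 src: inc=0.000910, refl=0.000910·-0.500000=-0.0005; V=0.888518+0.000910+-0.000455=0.8890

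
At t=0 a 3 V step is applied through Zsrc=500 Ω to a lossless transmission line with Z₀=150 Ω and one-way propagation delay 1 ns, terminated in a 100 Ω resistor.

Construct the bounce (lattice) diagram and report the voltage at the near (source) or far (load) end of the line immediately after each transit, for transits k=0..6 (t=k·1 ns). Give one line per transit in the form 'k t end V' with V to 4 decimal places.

0 0 source 0.6923
1 1 load 0.5538
2 2 source 0.4793
3 3 load 0.4942
4 4 source 0.5022
5 5 load 0.5006
6 6 source 0.4998

Γ_L=-0.200000, Γ_S=0.538462; launch V₁=3·150/650=0.692308
k=0 src: V=0.6923
k=1 load: inc=0.692308, refl=0.692308·-0.200000=-0.1385; V=0.000000+0.692308+-0.138462=0.5538
k=2 src: inc=-0.138462, refl=-0.138462·0.538462=-0.0746; V=0.692308+-0.138462+-0.074556=0.4793
k=3 load: inc=-0.074556, refl=-0.074556·-0.200000=0.0149; V=0.553846+-0.074556+0.014911=0.4942
k=4 src: inc=0.014911, refl=0.014911·0.538462=0.0080; V=0.479290+0.014911+0.008029=0.5022
k=5 load: inc=0.008029, refl=0.008029·-0.200000=-0.0016; V=0.494201+0.008029+-0.001606=0.5006
k=6 src: inc=-0.001606, refl=-0.001606·0.538462=-0.0009; V=0.502230+-0.001606+-0.000865=0.4998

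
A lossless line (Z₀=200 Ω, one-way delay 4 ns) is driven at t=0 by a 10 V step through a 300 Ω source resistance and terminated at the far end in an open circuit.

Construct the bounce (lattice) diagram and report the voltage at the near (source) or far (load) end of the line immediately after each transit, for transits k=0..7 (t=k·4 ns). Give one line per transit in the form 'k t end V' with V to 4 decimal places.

0 0 source 4.0000
1 4 load 8.0000
2 8 source 8.8000
3 12 load 9.6000
4 16 source 9.7600
5 20 load 9.9200
6 24 source 9.9520
7 28 load 9.9840

Γ_L=1.000000, Γ_S=0.200000; launch V₁=10·200/500=4.000000
k=0 src: V=4.0000
k=1 load: inc=4.000000, refl=4.000000·1.000000=4.0000; V=0.000000+4.000000+4.000000=8.0000
k=2 src: inc=4.000000, refl=4.000000·0.200000=0.8000; V=4.000000+4.000000+0.800000=8.8000
k=3 load: inc=0.800000, refl=0.800000·1.000000=0.8000; V=8.000000+0.800000+0.800000=9.6000
k=4 src: inc=0.800000, refl=0.800000·0.200000=0.1600; V=8.800000+0.800000+0.160000=9.7600
k=5 load: inc=0.160000, refl=0.160000·1.000000=0.1600; V=9.600000+0.160000+0.160000=9.9200
k=6 src: inc=0.160000, refl=0.160000·0.200000=0.0320; V=9.760000+0.160000+0.032000=9.9520
k=7 load: inc=0.032000, refl=0.032000·1.000000=0.0320; V=9.920000+0.032000+0.032000=9.9840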